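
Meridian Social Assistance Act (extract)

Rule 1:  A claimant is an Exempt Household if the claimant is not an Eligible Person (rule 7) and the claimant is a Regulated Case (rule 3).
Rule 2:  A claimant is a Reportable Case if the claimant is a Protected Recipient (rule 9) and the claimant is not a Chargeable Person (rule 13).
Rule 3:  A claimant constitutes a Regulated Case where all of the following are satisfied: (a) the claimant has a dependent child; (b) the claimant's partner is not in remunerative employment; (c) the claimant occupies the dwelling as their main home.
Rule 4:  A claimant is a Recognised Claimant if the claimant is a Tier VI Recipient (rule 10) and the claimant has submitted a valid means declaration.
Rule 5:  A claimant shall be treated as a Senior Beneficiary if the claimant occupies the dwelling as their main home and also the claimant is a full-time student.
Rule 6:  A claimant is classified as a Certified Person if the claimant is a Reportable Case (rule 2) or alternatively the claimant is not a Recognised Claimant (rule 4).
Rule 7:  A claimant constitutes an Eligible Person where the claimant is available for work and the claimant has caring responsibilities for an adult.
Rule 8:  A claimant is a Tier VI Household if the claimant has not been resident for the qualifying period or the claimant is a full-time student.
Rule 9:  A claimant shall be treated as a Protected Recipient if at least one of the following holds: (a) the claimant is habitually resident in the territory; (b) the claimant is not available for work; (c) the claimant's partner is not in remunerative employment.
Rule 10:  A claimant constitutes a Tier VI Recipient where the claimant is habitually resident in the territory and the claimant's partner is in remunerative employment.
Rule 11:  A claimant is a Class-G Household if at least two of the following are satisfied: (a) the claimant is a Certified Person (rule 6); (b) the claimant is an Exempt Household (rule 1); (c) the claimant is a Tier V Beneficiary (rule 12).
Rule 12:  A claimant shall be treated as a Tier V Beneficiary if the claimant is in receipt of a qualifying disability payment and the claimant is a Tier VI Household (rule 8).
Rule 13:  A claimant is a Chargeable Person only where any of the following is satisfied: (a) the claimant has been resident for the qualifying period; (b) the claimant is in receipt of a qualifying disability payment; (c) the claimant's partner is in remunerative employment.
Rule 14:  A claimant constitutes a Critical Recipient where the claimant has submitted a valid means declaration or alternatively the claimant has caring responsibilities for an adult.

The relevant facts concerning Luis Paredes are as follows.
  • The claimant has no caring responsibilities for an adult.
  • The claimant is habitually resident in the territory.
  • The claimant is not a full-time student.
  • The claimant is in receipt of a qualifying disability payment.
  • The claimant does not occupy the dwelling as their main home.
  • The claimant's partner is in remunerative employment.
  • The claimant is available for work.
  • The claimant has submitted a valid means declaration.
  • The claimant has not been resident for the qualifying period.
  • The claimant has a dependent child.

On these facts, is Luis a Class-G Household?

rule 9 — Protected Recipient: [the claimant is habitually resident in the territory? yes] OR [the claimant is not available for work? no] OR [the claimant's partner is not in remunerative employment? no] → satisfied.
rule 13 — Chargeable Person: [the claimant has been resident for the qualifying period? no] OR [the claimant is in receipt of a qualifying disability payment? yes] OR [the claimant's partner is in remunerative employment? yes] → satisfied.
rule 2 — Reportable Case: [Protected Recipient (rule 9)? yes] AND [not a Chargeable Person (rule 13)? no] → not satisfied.
rule 10 — Tier VI Recipient: [the claimant is habitually resident in the territory? yes] AND [the claimant's partner is in remunerative employment? yes] → satisfied.
rule 4 — Recognised Claimant: [Tier VI Recipient (rule 10)? yes] AND [the claimant has submitted a valid means declaration? yes] → satisfied.
rule 6 — Certified Person: [Reportable Case (rule 2)? no] OR [not a Recognised Claimant (rule 4)? no] → not satisfied.
rule 7 — Eligible Person: [the claimant is available for work? yes] AND [the claimant has caring responsibilities for an adult? no] → not satisfied.
rule 3 — Regulated Case: [the claimant has a dependent child? yes] AND [the claimant's partner is not in remunerative employment? no] AND [the claimant occupies the dwelling as their main home? no] → not satisfied.
rule 1 — Exempt Household: [not an Eligible Person (rule 7)? yes] AND [Regulated Case (rule 3)? no] → not satisfied.
rule 8 — Tier VI Household: [the claimant has not been resident for the qualifying period? yes] OR [the claimant is a full-time student? no] → satisfied.
rule 12 — Tier V Beneficiary: [the claimant is in receipt of a qualifying disability payment? yes] AND [Tier VI Household (rule 8)? yes] → satisfied.
rule 11 — Class-G Household: Certified Person (rule 6)? no; Exempt Household (rule 1)? no; Tier V Beneficiary (rule 12)? yes — 1 of 3 hold (need ≥2) → not satisfied.

No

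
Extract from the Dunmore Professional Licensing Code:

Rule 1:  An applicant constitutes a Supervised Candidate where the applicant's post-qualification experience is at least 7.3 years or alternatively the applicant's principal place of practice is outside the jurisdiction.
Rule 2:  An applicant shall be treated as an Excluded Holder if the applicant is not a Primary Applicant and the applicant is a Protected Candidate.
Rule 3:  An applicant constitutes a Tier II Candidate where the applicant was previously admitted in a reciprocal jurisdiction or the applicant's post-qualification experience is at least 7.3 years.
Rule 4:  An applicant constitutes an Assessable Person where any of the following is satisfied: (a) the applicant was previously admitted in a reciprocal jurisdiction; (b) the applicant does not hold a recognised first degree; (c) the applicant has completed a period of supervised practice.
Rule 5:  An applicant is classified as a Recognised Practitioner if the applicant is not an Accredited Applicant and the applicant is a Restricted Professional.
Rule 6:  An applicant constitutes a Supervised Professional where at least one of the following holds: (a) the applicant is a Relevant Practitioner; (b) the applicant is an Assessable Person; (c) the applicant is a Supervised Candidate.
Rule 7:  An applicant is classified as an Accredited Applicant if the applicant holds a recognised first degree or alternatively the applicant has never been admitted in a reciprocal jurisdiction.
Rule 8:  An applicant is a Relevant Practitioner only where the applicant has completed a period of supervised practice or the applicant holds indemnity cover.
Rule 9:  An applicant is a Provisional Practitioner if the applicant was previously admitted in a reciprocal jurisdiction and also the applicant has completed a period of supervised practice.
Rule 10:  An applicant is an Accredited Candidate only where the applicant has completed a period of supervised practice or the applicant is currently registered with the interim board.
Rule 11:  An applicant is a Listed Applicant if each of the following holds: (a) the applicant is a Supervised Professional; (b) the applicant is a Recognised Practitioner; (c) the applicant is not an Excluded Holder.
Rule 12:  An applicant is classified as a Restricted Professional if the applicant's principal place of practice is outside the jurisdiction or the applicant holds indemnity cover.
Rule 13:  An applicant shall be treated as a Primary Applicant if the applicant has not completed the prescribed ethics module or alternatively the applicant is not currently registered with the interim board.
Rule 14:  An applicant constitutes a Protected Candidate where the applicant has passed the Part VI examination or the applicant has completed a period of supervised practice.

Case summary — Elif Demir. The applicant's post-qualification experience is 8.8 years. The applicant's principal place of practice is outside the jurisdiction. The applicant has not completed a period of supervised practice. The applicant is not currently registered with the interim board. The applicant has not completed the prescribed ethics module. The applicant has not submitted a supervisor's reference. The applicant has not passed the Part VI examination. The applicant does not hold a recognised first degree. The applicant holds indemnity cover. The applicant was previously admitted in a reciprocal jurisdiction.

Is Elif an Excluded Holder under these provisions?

No

rule 13 — Primary Applicant: [the applicant has not completed the prescribed ethics module? yes] OR [the applicant is not currently registered with the interim board? yes] → satisfied.
rule 14 — Protected Candidate: [the applicant has passed the Part VI examination? no] OR [the applicant has completed a period of supervised practice? no] → not satisfied.
rule 2 — Excluded Holder: [not a Primary Applicant (rule 13)? no] AND [Protected Candidate (rule 14)? no] → not satisfied.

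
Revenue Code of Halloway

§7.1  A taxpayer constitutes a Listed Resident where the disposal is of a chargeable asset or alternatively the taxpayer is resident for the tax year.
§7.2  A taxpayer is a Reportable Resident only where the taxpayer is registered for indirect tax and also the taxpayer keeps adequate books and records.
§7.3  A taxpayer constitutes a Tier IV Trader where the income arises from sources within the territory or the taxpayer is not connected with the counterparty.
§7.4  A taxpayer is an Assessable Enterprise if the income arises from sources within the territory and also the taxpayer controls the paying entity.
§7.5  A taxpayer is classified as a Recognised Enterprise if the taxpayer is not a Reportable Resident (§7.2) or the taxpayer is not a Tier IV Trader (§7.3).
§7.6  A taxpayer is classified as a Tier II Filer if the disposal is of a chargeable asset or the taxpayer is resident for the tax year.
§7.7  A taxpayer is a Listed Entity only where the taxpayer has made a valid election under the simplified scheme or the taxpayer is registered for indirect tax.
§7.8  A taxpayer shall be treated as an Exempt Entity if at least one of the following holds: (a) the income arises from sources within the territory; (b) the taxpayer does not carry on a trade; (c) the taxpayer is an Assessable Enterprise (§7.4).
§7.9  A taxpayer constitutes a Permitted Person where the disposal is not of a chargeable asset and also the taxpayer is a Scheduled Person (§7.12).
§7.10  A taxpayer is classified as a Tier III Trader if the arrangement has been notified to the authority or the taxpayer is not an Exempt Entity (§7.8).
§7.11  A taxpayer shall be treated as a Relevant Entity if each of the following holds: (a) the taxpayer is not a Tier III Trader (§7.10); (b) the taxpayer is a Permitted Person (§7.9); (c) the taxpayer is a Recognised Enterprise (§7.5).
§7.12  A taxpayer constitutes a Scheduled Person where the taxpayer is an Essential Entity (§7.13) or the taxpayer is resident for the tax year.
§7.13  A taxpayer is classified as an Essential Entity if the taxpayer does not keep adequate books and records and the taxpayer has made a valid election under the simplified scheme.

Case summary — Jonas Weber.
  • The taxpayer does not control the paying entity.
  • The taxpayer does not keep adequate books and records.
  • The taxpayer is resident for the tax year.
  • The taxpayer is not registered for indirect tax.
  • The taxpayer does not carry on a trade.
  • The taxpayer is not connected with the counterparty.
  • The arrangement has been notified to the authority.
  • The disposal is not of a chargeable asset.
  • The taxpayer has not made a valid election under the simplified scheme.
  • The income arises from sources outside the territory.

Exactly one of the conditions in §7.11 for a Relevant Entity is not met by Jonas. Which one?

Under §7.4: the income arises from sources within the territory? no; and the taxpayer controls the paying entity? no. So the taxpayer is not an Assessable Enterprise.
Under §7.8: the income arises from sources within the territory? no; or the taxpayer does not carry on a trade? yes; or Assessable Enterprise (§7.4)? no. So the taxpayer is an Exempt Entity.
Under §7.10: the arrangement has been notified to the authority? yes; or not an Exempt Entity (§7.8)? no. So the taxpayer is a Tier III Trader.
Under §7.13: the taxpayer does not keep adequate books and records? yes; and the taxpayer has made a valid election under the simplified scheme? no. So the taxpayer is not an Essential Entity.
Under §7.12: Essential Entity (§7.13)? no; or the taxpayer is resident for the tax year? yes. So the taxpayer is a Scheduled Person.
Under §7.9: the disposal is not of a chargeable asset? yes; and Scheduled Person (§7.12)? yes. So the taxpayer is a Permitted Person.
Under §7.2: the taxpayer is registered for indirect tax? no; and the taxpayer keeps adequate books and records? no. So the taxpayer is not a Reportable Resident.
Under §7.3: the income arises from sources within the territory? no; or the taxpayer is not connected with the counterparty? yes. So the taxpayer is a Tier IV Trader.
Under §7.5: not a Reportable Resident (§7.2)? yes; or not a Tier IV Trader (§7.3)? no. So the taxpayer is a Recognised Enterprise.
Under §7.11: not a Tier III Trader (§7.10)? no; and Permitted Person (§7.9)? yes; and Recognised Enterprise (§7.5)? yes. So the taxpayer is not a Relevant Entity.

Tier III Trader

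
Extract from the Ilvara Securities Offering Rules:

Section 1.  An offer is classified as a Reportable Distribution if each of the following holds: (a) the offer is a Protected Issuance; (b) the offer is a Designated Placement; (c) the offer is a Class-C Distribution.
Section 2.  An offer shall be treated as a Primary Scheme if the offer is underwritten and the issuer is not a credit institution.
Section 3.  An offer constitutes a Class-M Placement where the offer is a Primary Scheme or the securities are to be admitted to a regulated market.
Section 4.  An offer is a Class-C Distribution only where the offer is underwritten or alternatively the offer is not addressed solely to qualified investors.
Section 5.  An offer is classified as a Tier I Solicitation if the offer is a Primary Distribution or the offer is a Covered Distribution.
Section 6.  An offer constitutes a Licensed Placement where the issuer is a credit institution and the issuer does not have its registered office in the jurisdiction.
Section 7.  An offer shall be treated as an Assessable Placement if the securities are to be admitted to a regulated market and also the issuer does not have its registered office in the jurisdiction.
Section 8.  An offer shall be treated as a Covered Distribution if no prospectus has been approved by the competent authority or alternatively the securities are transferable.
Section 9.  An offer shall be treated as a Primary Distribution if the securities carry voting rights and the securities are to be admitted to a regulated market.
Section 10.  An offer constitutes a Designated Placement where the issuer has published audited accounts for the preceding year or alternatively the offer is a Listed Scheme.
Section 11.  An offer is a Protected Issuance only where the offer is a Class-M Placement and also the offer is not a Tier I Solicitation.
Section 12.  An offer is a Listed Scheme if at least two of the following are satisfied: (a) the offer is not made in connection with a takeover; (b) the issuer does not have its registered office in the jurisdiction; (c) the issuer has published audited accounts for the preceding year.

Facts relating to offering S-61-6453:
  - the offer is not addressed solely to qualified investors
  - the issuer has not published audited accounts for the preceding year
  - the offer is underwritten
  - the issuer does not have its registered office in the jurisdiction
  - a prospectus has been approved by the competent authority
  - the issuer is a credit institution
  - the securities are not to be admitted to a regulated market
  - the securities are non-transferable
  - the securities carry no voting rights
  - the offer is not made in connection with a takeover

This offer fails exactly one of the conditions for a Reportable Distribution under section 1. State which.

Protected Issuance

section 2 — Primary Scheme: [the offer is underwritten? yes] AND [the issuer is not a credit institution? no] → not satisfied.
section 3 — Class-M Placement: [Primary Scheme (section 2)? no] OR [the securities are to be admitted to a regulated market? no] → not satisfied.
section 9 — Primary Distribution: [the securities carry voting rights? no] AND [the securities are to be admitted to a regulated market? no] → not satisfied.
section 8 — Covered Distribution: [no prospectus has been approved by the competent authority? no] OR [the securities are transferable? no] → not satisfied.
section 5 — Tier I Solicitation: [Primary Distribution (section 9)? no] OR [Covered Distribution (section 8)? no] → not satisfied.
section 11 — Protected Issuance: [Class-M Placement (section 3)? no] AND [not a Tier I Solicitation (section 5)? yes] → not satisfied.
section 12 — Listed Scheme: the offer is not made in connection with a takeover? yes; the issuer does not have its registered office in the jurisdiction? yes; the issuer has published audited accounts for the preceding year? no — 2 of 3 hold (need ≥2) → satisfied.
section 10 — Designated Placement: [the issuer has published audited accounts for the preceding year? no] OR [Listed Scheme (section 12)? yes] → satisfied.
section 4 — Class-C Distribution: [the offer is underwritten? yes] OR [the offer is not addressed solely to qualified investors? yes] → satisfied.
section 1 — Reportable Distribution: [Protected Issuance (section 11)? no] AND [Designated Placement (section 10)? yes] AND [Class-C Distribution (section 4)? yes] → not satisfied.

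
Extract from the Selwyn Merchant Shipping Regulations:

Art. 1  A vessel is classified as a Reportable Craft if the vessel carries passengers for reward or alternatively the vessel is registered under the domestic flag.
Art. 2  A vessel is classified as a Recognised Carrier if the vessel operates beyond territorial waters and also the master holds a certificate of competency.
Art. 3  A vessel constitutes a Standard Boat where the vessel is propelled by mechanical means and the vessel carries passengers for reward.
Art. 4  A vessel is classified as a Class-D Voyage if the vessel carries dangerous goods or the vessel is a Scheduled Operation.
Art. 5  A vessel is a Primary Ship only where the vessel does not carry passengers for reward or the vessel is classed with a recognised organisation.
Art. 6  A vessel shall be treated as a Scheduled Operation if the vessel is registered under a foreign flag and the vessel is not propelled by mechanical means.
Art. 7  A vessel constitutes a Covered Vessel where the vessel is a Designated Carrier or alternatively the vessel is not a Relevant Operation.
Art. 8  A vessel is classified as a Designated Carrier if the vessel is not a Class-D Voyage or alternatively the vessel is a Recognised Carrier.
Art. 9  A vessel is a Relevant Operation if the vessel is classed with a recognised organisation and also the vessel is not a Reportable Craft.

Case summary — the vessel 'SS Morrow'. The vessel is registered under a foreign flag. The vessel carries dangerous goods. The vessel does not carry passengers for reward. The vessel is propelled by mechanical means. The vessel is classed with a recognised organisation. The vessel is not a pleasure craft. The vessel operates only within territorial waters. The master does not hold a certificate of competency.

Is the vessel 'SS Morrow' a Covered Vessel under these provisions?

article 6 — Scheduled Operation: [the vessel is registered under a foreign flag? yes] AND [the vessel is not propelled by mechanical means? no] → not satisfied.
article 4 — Class-D Voyage: [the vessel carries dangerous goods? yes] OR [Scheduled Operation (article 6)? no] → satisfied.
article 2 — Recognised Carrier: [the vessel operates beyond territorial waters? no] AND [the master holds a certificate of competency? no] → not satisfied.
article 8 — Designated Carrier: [not a Class-D Voyage (article 4)? no] OR [Recognised Carrier (article 2)? no] → not satisfied.
article 1 — Reportable Craft: [the vessel carries passengers for reward? no] OR [the vessel is registered under the domestic flag? no] → not satisfied.
article 9 — Relevant Operation: [the vessel is classed with a recognised organisation? yes] AND [not a Reportable Craft (article 1)? yes] → satisfied.
article 7 — Covered Vessel: [Designated Carrier (article 8)? no] OR [not a Relevant Operation (article 9)? no] → not satisfied.

No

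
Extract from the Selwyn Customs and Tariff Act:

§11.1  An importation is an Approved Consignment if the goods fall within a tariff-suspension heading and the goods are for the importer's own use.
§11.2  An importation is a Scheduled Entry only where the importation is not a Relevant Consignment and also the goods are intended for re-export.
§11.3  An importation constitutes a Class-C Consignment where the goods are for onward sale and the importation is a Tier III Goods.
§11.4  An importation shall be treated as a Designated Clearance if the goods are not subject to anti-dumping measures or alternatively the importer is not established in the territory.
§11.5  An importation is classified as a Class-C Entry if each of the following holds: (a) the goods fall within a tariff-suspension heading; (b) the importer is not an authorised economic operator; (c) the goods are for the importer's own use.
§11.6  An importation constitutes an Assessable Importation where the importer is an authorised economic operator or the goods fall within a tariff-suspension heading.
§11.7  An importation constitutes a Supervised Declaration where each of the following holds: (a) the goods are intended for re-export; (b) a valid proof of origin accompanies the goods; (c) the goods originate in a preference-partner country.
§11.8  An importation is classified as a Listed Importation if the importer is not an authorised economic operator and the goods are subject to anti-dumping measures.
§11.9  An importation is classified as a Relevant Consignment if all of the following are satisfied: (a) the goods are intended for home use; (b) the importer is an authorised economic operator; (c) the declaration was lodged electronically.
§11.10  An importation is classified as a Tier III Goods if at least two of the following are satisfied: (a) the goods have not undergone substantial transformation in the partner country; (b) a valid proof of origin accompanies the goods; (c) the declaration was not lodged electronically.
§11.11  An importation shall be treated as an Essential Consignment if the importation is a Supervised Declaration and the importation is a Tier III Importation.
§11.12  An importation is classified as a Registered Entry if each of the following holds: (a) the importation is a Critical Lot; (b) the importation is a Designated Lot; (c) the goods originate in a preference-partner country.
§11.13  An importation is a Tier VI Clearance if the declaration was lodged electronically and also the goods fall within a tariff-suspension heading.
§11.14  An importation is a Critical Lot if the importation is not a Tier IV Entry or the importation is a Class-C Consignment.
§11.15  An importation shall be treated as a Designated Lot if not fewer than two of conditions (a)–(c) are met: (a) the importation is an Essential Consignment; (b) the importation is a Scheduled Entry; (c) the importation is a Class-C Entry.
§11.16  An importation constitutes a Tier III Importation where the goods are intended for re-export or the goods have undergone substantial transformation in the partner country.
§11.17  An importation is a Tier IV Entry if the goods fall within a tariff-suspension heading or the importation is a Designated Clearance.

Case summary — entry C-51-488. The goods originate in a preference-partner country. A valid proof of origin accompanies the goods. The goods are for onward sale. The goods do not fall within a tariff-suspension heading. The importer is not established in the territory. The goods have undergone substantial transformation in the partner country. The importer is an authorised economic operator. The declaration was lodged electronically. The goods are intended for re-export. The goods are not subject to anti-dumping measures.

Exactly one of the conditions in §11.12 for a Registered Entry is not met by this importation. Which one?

Critical Lot

§11.4 — Designated Clearance: [the goods are not subject to anti-dumping measures? yes] OR [the importer is not established in the territory? yes] → satisfied.
§11.17 — Tier IV Entry: [the goods fall within a tariff-suspension heading? no] OR [Designated Clearance (§11.4)? yes] → satisfied.
§11.10 — Tier III Goods: the goods have not undergone substantial transformation in the partner country? no; a valid proof of origin accompanies the goods? yes; the declaration was not lodged electronically? no — 1 of 3 hold (need ≥2) → not satisfied.
§11.3 — Class-C Consignment: [the goods are for onward sale? yes] AND [Tier III Goods (§11.10)? no] → not satisfied.
§11.14 — Critical Lot: [not a Tier IV Entry (§11.17)? no] OR [Class-C Consignment (§11.3)? no] → not satisfied.
§11.7 — Supervised Declaration: [the goods are intended for re-export? yes] AND [a valid proof of origin accompanies the goods? yes] AND [the goods originate in a preference-partner country? yes] → satisfied.
§11.16 — Tier III Importation: [the goods are intended for re-export? yes] OR [the goods have undergone substantial transformation in the partner country? yes] → satisfied.
§11.11 — Essential Consignment: [Supervised Declaration (§11.7)? yes] AND [Tier III Importation (§11.16)? yes] → satisfied.
§11.9 — Relevant Consignment: [the goods are intended for home use? no] AND [the importer is an authorised economic operator? yes] AND [the declaration was lodged electronically? yes] → not satisfied.
§11.2 — Scheduled Entry: [not a Relevant Consignment (§11.9)? yes] AND [the goods are intended for re-export? yes] → satisfied.
§11.5 — Class-C Entry: [the goods fall within a tariff-suspension heading? no] AND [the importer is not an authorised economic operator? no] AND [the goods are for the importer's own use? no] → not satisfied.
§11.15 — Designated Lot: Essential Consignment (§11.11)? yes; Scheduled Entry (§11.2)? yes; Class-C Entry (§11.5)? no — 2 of 3 hold (need ≥2) → satisfied.
§11.12 — Registered Entry: [Critical Lot (§11.14)? no] AND [Designated Lot (§11.15)? yes] AND [the goods originate in a preference-partner country? yes] → not satisfied.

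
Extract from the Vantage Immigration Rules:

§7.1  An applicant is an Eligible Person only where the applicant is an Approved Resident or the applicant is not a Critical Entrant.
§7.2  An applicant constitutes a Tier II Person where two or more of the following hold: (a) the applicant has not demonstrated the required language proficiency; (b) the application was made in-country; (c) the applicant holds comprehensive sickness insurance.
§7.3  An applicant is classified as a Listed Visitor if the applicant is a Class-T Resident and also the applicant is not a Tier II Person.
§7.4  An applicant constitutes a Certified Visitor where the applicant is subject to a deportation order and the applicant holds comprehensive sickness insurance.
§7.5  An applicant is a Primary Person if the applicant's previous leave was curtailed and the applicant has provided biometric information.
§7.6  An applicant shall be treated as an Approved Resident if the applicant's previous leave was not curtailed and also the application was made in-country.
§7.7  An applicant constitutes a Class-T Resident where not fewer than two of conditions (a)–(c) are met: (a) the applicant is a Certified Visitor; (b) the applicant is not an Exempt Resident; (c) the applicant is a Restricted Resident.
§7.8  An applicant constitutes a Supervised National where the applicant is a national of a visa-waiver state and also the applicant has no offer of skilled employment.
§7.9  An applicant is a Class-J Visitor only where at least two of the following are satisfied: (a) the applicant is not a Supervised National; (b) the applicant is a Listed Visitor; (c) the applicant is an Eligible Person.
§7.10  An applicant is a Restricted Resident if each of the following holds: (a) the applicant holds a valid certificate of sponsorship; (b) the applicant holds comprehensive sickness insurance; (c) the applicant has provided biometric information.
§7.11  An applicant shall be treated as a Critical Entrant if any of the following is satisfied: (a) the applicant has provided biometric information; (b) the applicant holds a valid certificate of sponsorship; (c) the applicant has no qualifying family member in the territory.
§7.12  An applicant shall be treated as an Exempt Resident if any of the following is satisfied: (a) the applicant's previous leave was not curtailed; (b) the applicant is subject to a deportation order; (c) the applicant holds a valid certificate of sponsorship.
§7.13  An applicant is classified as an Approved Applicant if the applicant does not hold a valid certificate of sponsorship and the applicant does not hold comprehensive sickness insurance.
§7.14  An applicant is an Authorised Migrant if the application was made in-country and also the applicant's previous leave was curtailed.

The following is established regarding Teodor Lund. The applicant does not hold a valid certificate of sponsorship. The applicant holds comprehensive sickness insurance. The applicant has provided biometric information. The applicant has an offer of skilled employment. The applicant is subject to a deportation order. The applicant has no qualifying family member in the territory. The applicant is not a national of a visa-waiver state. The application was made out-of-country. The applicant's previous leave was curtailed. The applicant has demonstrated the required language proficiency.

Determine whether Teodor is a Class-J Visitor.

No

§7.8 — Supervised National: [the applicant is a national of a visa-waiver state? no] AND [the applicant has no offer of skilled employment? no] → not satisfied.
§7.4 — Certified Visitor: [the applicant is subject to a deportation order? yes] AND [the applicant holds comprehensive sickness insurance? yes] → satisfied.
§7.12 — Exempt Resident: [the applicant's previous leave was not curtailed? no] OR [the applicant is subject to a deportation order? yes] OR [the applicant holds a valid certificate of sponsorship? no] → satisfied.
§7.10 — Restricted Resident: [the applicant holds a valid certificate of sponsorship? no] AND [the applicant holds comprehensive sickness insurance? yes] AND [the applicant has provided biometric information? yes] → not satisfied.
§7.7 — Class-T Resident: Certified Visitor (§7.4)? yes; not an Exempt Resident (§7.12)? no; Restricted Resident (§7.10)? no — 1 of 3 hold (need ≥2) → not satisfied.
§7.2 — Tier II Person: the applicant has not demonstrated the required language proficiency? no; the application was made in-country? no; the applicant holds comprehensive sickness insurance? yes — 1 of 3 hold (need ≥2) → not satisfied.
§7.3 — Listed Visitor: [Class-T Resident (§7.7)? no] AND [not a Tier II Person (§7.2)? yes] → not satisfied.
§7.6 — Approved Resident: [the applicant's previous leave was not curtailed? no] AND [the application was made in-country? no] → not satisfied.
§7.11 — Critical Entrant: [the applicant has provided biometric information? yes] OR [the applicant holds a valid certificate of sponsorship? no] OR [the applicant has no qualifying family member in the territory? yes] → satisfied.
§7.1 — Eligible Person: [Approved Resident (§7.6)? no] OR [not a Critical Entrant (§7.11)? no] → not satisfied.
§7.9 — Class-J Visitor: not a Supervised National (§7.8)? yes; Listed Visitor (§7.3)? no; Eligible Person (§7.1)? no — 1 of 3 hold (need ≥2) → not satisfied.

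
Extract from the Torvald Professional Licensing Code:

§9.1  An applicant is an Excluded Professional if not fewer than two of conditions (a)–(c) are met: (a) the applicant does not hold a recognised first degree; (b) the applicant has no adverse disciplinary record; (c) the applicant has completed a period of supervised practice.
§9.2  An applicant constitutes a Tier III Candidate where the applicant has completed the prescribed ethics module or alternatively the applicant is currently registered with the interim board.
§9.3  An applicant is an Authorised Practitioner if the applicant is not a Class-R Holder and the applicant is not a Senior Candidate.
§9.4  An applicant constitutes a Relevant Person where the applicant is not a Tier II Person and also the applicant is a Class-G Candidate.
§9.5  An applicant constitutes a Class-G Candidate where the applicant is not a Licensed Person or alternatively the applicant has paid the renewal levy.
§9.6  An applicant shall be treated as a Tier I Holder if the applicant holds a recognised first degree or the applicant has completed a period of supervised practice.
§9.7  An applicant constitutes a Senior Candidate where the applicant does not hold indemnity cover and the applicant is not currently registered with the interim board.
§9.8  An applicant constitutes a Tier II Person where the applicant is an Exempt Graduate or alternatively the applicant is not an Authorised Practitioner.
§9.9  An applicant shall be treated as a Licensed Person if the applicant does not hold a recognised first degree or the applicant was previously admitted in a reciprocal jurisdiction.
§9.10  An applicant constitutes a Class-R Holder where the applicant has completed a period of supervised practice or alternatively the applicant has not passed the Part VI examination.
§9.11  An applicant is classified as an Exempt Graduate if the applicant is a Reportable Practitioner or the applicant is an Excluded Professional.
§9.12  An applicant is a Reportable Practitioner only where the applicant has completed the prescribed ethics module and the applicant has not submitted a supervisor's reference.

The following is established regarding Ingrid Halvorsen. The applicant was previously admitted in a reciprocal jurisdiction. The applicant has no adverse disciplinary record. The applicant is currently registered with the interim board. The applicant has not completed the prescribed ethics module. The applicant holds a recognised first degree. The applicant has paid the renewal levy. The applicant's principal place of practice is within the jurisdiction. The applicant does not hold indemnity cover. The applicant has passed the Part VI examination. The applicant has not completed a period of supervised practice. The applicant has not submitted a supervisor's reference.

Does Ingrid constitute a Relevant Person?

§9.12 — Reportable Practitioner: [the applicant has completed the prescribed ethics module? no] AND [the applicant has not submitted a supervisor's reference? yes] → not satisfied.
§9.1 — Excluded Professional: the applicant does not hold a recognised first degree? no; the applicant has no adverse disciplinary record? yes; the applicant has completed a period of supervised practice? no — 1 of 3 hold (need ≥2) → not satisfied.
§9.11 — Exempt Graduate: [Reportable Practitioner (§9.12)? no] OR [Excluded Professional (§9.1)? no] → not satisfied.
§9.10 — Class-R Holder: [the applicant has completed a period of supervised practice? no] OR [the applicant has not passed the Part VI examination? no] → not satisfied.
§9.7 — Senior Candidate: [the applicant does not hold indemnity cover? yes] AND [the applicant is not currently registered with the interim board? no] → not satisfied.
§9.3 — Authorised Practitioner: [not a Class-R Holder (§9.10)? yes] AND [not a Senior Candidate (§9.7)? yes] → satisfied.
§9.8 — Tier II Person: [Exempt Graduate (§9.11)? no] OR [not an Authorised Practitioner (§9.3)? no] → not satisfied.
§9.9 — Licensed Person: [the applicant does not hold a recognised first degree? no] OR [the applicant was previously admitted in a reciprocal jurisdiction? yes] → satisfied.
§9.5 — Class-G Candidate: [not a Licensed Person (§9.9)? no] OR [the applicant has paid the renewal levy? yes] → satisfied.
§9.4 — Relevant Person: [not a Tier II Person (§9.8)? yes] AND [Class-G Candidate (§9.5)? yes] → satisfied.

Yes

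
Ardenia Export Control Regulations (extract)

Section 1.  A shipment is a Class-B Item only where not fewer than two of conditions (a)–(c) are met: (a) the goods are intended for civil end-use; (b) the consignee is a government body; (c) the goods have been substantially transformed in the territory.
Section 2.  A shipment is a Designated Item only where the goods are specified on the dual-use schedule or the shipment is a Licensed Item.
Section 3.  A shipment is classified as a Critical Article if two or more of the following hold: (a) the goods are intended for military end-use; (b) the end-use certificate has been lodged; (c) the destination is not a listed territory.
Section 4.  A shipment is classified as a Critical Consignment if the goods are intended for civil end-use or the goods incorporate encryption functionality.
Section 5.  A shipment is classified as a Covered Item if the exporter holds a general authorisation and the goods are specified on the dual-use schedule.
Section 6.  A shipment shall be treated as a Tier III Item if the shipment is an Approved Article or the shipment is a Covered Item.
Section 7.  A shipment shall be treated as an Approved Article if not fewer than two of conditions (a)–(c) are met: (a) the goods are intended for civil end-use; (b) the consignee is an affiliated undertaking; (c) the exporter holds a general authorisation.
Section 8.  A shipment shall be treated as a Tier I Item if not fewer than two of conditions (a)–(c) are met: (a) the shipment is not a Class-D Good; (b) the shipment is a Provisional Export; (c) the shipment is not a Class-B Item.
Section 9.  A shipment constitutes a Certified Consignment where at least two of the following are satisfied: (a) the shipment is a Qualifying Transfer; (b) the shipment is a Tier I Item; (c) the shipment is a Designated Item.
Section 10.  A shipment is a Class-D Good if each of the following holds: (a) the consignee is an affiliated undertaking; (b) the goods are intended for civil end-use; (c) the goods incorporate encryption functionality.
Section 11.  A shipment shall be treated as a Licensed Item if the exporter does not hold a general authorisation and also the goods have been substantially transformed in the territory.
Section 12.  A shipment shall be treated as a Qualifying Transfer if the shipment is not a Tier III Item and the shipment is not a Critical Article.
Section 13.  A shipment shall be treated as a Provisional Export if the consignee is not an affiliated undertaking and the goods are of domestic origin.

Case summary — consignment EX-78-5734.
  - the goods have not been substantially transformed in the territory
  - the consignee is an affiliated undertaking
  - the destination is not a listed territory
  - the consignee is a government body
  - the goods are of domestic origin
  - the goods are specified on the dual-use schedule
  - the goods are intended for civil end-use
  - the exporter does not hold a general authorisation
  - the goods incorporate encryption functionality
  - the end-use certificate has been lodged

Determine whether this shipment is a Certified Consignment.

Under section 7: the goods are intended for civil end-use? yes; the consignee is an affiliated undertaking? yes; the exporter holds a general authorisation? no — 2 of 3 hold (need ≥2) → satisfied.
Under section 5: the exporter holds a general authorisation? no; and the goods are specified on the dual-use schedule? yes. So the shipment is not a Covered Item.
Under section 6: Approved Article (section 7)? yes; or Covered Item (section 5)? no. So the shipment is a Tier III Item.
Under section 3: the goods are intended for military end-use? no; the end-use certificate has been lodged? yes; the destination is not a listed territory? yes — 2 of 3 hold (need ≥2) → satisfied.
Under section 12: not a Tier III Item (section 6)? no; and not a Critical Article (section 3)? no. So the shipment is not a Qualifying Transfer.
Under section 10: the consignee is an affiliated undertaking? yes; and the goods are intended for civil end-use? yes; and the goods incorporate encryption functionality? yes. So the shipment is a Class-D Good.
Under section 13: the consignee is not an affiliated undertaking? no; and the goods are of domestic origin? yes. So the shipment is not a Provisional Export.
Under section 1: the goods are intended for civil end-use? yes; the consignee is a government body? yes; the goods have been substantially transformed in the territory? no — 2 of 3 hold (need ≥2) → satisfied.
Under section 8: not a Class-D Good (section 10)? no; Provisional Export (section 13)? no; not a Class-B Item (section 1)? no — 0 of 3 hold (need ≥2) → not satisfied.
Under section 11: the exporter does not hold a general authorisation? yes; and the goods have been substantially transformed in the territory? no. So the shipment is not a Licensed Item.
Under section 2: the goods are specified on the dual-use schedule? yes; or Licensed Item (section 11)? no. So the shipment is a Designated Item.
Under section 9: Qualifying Transfer (section 12)? no; Tier I Item (section 8)? no; Designated Item (section 2)? yes — 1 of 3 hold (need ≥2) → not satisfied.

No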